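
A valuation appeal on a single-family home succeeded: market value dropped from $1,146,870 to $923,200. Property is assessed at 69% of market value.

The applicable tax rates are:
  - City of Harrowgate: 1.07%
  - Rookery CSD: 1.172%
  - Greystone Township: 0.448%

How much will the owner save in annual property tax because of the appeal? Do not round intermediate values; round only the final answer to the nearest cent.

$4,151.54

Old assessed value = $1,146,870 × 0.69 = $791,340.3
New assessed value = $923,200 × 0.69 = $637,008
Combined rate = 0.0107 + 0.01172 + 0.00448 = 0.0269
Old tax = $791,340.3 × 0.0269 = $21,287.05407
New tax = $637,008 × 0.0269 = $17,135.5152
Reduction = $21,287.05407 − $17,135.5152 = $4,151.53887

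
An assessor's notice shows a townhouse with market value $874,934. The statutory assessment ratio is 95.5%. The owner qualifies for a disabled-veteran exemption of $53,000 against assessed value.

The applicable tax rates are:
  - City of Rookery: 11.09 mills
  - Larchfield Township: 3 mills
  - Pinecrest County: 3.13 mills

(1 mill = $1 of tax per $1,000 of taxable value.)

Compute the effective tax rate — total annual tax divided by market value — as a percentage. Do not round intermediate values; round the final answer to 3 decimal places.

Assessed value = $874,934 × 0.955 = $835,561.97
Taxable value = $835,561.97 − $53,000 = $782,561.97
City of Rookery: $782,561.97 × 0.01109 = $8,678.6122473
Larchfield Township: $782,561.97 × 0.003 = $2,347.68591
Pinecrest County: $782,561.97 × 0.00313 = $2,449.4189661
Total tax = $13,475.7171234
Effective rate = $13,475.7171234 ÷ $874,934 = 1.540% of market value

1.540%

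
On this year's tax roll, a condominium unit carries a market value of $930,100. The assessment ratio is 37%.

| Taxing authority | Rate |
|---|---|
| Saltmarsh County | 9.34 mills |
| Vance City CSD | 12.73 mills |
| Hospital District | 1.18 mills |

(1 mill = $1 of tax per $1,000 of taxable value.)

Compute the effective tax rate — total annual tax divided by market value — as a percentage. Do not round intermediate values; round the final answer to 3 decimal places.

Assessed value = $930,100 × 0.37 = $344,137
Saltmarsh County: $344,137 × 0.00934 = $3,214.23958
Vance City CSD: $344,137 × 0.01273 = $4,380.86401
Hospital District: $344,137 × 0.00118 = $406.08166
Total tax = $8,001.18525
Effective rate = $8,001.18525 ÷ $930,100 = 0.860% of market value

0.860%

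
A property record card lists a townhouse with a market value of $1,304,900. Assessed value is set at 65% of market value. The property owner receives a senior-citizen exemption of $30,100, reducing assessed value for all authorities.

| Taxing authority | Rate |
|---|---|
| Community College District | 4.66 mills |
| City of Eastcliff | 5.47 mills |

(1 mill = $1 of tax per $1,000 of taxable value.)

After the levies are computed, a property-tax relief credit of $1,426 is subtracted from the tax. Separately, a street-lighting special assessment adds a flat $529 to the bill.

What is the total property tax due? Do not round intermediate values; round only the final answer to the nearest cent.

$7,390.20

Assessed value = $1,304,900 × 0.65 = $848,185
Taxable value = $848,185 − $30,100 = $818,085
Community College District: $818,085 × 0.00466 = $3,812.2761
City of Eastcliff: $818,085 × 0.00547 = $4,474.92495
Levies subtotal = $8,287.20105
After credit = $8,287.20105 − $1,426 = $6,861.20105
Total = $6,861.20105 + $529 = $7,390.20105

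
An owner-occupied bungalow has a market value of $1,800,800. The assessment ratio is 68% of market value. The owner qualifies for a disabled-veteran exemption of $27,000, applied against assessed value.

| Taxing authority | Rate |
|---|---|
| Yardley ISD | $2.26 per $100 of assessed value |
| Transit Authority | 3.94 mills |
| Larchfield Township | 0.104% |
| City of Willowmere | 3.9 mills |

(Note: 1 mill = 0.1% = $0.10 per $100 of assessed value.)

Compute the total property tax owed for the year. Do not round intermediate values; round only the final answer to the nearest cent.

$37,698.69

Assessed value = $1,800,800 × 0.68 = $1,224,544
Taxable value = $1,224,544 − $27,000 = $1,197,544
Yardley ISD: $1,197,544 × 0.0226 = $27,064.4944
Transit Authority: $1,197,544 × 0.00394 = $4,718.32336
Larchfield Township: $1,197,544 × 0.00104 = $1,245.44576
City of Willowmere: $1,197,544 × 0.0039 = $4,670.4216
Total = $37,698.68512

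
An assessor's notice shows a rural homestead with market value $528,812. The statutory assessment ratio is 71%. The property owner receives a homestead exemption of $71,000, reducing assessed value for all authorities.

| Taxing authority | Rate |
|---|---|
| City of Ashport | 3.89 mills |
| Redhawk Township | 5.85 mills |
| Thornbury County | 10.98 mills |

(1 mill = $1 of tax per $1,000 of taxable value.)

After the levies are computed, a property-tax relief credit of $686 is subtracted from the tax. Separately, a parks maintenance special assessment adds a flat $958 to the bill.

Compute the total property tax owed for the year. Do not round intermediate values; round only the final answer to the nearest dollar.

Assessed value = $528,812 × 0.71 = $375,456.52
Taxable value = $375,456.52 − $71,000 = $304,456.52
City of Ashport: $304,456.52 × 0.00389 = $1,184.3358628
Redhawk Township: $304,456.52 × 0.00585 = $1,781.070642
Thornbury County: $304,456.52 × 0.01098 = $3,342.9325896
Levies subtotal = $6,308.3390944
After credit = $6,308.3390944 − $686 = $5,622.3390944
Total = $5,622.3390944 + $958 = $6,580.3390944

$6,580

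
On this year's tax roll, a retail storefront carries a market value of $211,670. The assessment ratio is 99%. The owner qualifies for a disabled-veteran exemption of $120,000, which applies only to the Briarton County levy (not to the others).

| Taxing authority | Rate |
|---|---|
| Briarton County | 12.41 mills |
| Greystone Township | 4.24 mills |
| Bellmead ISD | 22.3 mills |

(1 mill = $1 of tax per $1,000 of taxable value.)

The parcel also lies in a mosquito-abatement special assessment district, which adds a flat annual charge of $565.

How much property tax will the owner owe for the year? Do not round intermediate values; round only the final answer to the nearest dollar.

Assessed value = $211,670 × 0.99 = $209,553.3
Briarton County: ($209,553.3 − $120,000) × 0.01241 = $89,553.3 × 0.01241 = $1,111.356453
Greystone Township: $209,553.3 × 0.00424 = $888.505992
Bellmead ISD: $209,553.3 × 0.0223 = $4,673.03859
Levies subtotal = $6,672.901035
Total = $6,672.901035 + $565 = $7,237.901035

$7,238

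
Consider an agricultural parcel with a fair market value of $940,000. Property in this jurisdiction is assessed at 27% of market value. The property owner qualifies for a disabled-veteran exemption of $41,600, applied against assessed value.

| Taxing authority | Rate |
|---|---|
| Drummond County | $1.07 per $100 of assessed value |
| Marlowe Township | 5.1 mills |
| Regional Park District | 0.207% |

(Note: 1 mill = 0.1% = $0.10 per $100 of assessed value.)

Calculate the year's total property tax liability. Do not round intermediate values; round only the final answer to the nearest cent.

Assessed value = $940,000 × 0.27 = $253,800
Taxable value = $253,800 − $41,600 = $212,200
Drummond County: $212,200 × 0.0107 = $2,270.54
Marlowe Township: $212,200 × 0.0051 = $1,082.22
Regional Park District: $212,200 × 0.00207 = $439.254
Total = $3,792.014

$3,792.01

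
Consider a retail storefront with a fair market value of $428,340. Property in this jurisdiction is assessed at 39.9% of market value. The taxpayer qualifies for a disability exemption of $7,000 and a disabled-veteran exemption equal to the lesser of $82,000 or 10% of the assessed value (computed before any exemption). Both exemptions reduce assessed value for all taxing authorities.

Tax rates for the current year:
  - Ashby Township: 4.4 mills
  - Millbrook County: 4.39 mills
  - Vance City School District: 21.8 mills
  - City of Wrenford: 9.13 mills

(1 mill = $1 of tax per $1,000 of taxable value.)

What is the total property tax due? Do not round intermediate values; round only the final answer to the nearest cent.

$5,831.57

Assessed value = $428,340 × 0.399 = $170,907.66
Disabled-veteran exemption = min($82,000, 10% × $170,907.66) = min($82,000, $17,090.766) = $17,090.766 (percentage binds)
Taxable value = $170,907.66 − $7,000 − $17,090.766 = $146,816.894
Ashby Township: $146,816.894 × 0.0044 = $645.9943336
Millbrook County: $146,816.894 × 0.00439 = $644.52616466
Vance City School District: $146,816.894 × 0.0218 = $3,200.6082892
City of Wrenford: $146,816.894 × 0.00913 = $1,340.43824222
Total = $5,831.56702968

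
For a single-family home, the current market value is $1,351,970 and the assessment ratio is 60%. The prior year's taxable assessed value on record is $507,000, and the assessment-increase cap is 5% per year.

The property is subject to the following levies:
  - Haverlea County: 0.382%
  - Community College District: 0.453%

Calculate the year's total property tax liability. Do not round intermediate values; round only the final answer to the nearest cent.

$4,445.12

Uncapped assessed value = $1,351,970 × 0.6 = $811,182
Cap limit = $507,000 × 1.05 = $532,350
Taxable assessed value = min($811,182, $532,350) = $532,350 (cap binds)
Haverlea County: $532,350 × 0.00382 = $2,033.577
Community College District: $532,350 × 0.00453 = $2,411.5455
Total = $4,445.1225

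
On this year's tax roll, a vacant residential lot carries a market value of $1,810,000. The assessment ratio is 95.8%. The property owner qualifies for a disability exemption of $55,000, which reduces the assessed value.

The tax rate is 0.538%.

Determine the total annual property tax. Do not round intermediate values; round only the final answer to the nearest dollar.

$9,033

Assessed value = $1,810,000 × 0.958 = $1,733,980
Taxable value = $1,733,980 − $55,000 = $1,678,980
Tax = $1,678,980 × 0.00538 = $9,032.9124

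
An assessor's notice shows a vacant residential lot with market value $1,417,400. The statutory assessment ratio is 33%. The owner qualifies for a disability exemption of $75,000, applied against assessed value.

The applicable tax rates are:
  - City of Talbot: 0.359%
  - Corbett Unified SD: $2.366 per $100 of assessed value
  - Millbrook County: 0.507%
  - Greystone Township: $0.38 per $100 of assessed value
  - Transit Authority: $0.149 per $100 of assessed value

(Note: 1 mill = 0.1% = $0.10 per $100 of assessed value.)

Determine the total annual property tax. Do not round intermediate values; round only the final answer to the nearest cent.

Assessed value = $1,417,400 × 0.33 = $467,742
Taxable value = $467,742 − $75,000 = $392,742
City of Talbot: $392,742 × 0.00359 = $1,409.94378
Corbett Unified SD: $392,742 × 0.02366 = $9,292.27572
Millbrook County: $392,742 × 0.00507 = $1,991.20194
Greystone Township: $392,742 × 0.0038 = $1,492.4196
Transit Authority: $392,742 × 0.00149 = $585.18558
Total = $14,771.02662

$14,771.03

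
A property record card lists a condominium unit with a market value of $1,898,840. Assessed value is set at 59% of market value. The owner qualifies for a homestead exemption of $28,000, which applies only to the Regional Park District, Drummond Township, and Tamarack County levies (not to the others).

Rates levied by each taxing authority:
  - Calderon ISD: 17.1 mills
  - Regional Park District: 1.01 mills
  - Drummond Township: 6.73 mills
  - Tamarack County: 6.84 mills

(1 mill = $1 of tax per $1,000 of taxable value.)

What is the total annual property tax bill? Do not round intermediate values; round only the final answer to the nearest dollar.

$35,083

Assessed value = $1,898,840 × 0.59 = $1,120,315.6
Calderon ISD: $1,120,315.6 × 0.0171 = $19,157.39676
Regional Park District: ($1,120,315.6 − $28,000) × 0.00101 = $1,092,315.6 × 0.00101 = $1,103.238756
Drummond Township: ($1,120,315.6 − $28,000) × 0.00673 = $1,092,315.6 × 0.00673 = $7,351.283988
Tamarack County: ($1,120,315.6 − $28,000) × 0.00684 = $1,092,315.6 × 0.00684 = $7,471.438704
Total = $35,083.358208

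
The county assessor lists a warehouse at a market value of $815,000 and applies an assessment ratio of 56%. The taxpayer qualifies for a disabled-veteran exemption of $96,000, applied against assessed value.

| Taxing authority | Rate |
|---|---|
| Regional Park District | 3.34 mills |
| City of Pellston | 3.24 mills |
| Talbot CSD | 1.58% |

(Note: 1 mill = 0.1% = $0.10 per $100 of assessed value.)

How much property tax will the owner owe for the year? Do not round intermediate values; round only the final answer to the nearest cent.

$8,065.75

Assessed value = $815,000 × 0.56 = $456,400
Taxable value = $456,400 − $96,000 = $360,400
Regional Park District: $360,400 × 0.00334 = $1,203.736
City of Pellston: $360,400 × 0.00324 = $1,167.696
Talbot CSD: $360,400 × 0.0158 = $5,694.32
Total = $8,065.752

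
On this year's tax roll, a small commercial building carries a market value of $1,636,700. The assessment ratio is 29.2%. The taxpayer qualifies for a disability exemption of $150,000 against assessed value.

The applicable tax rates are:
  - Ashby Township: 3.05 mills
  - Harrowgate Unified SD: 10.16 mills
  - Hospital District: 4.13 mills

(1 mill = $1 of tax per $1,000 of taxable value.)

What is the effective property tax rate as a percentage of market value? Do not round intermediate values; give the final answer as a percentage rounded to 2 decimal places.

0.35%

Assessed value = $1,636,700 × 0.292 = $477,916.4
Taxable value = $477,916.4 − $150,000 = $327,916.4
Ashby Township: $327,916.4 × 0.00305 = $1,000.14502
Harrowgate Unified SD: $327,916.4 × 0.01016 = $3,331.630624
Hospital District: $327,916.4 × 0.00413 = $1,354.294732
Total tax = $5,686.070376
Effective rate = $5,686.070376 ÷ $1,636,700 = 0.35% of market value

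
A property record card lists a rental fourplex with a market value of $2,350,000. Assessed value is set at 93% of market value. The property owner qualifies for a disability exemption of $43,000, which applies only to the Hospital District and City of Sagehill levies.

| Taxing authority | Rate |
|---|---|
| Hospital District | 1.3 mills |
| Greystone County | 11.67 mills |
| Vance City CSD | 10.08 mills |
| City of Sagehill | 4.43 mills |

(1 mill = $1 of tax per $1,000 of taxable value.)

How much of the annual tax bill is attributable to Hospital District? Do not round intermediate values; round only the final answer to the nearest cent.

Assessed value = $2,350,000 × 0.93 = $2,185,500
Hospital District taxable value = $2,185,500 − $43,000 = $2,142,500
Hospital District levy = $2,142,500 × 0.0013 = $2,785.25

$2,785.25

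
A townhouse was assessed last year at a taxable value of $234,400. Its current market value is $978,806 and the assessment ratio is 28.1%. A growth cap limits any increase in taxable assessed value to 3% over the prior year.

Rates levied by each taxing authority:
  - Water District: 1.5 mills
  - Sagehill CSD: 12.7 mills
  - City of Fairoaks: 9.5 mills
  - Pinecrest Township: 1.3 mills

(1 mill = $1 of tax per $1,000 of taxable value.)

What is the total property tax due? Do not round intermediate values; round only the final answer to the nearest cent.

Uncapped assessed value = $978,806 × 0.281 = $275,044.486
Cap limit = $234,400 × 1.03 = $241,432
Taxable assessed value = min($275,044.486, $241,432) = $241,432 (cap binds)
Water District: $241,432 × 0.0015 = $362.148
Sagehill CSD: $241,432 × 0.0127 = $3,066.1864
City of Fairoaks: $241,432 × 0.0095 = $2,293.604
Pinecrest Township: $241,432 × 0.0013 = $313.8616
Total = $6,035.8

$6,035.80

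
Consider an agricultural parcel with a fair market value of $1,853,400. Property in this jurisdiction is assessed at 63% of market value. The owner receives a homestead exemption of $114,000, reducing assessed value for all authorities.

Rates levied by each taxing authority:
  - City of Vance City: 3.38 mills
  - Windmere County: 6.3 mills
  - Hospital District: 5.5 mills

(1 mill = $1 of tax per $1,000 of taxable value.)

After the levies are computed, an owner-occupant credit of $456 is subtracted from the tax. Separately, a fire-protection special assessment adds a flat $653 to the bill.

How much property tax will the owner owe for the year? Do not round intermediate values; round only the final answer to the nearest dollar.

Assessed value = $1,853,400 × 0.63 = $1,167,642
Taxable value = $1,167,642 − $114,000 = $1,053,642
City of Vance City: $1,053,642 × 0.00338 = $3,561.30996
Windmere County: $1,053,642 × 0.0063 = $6,637.9446
Hospital District: $1,053,642 × 0.0055 = $5,795.031
Levies subtotal = $15,994.28556
After credit = $15,994.28556 − $456 = $15,538.28556
Total = $15,538.28556 + $653 = $16,191.28556

$16,191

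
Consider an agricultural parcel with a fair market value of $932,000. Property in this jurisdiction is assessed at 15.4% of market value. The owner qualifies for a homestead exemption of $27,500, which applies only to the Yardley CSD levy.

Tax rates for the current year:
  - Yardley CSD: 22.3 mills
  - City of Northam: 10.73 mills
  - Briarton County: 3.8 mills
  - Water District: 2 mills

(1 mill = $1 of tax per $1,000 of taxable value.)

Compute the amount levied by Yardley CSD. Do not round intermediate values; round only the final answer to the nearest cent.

$2,587.42

Assessed value = $932,000 × 0.154 = $143,528
Yardley CSD taxable value = $143,528 − $27,500 = $116,028
Yardley CSD levy = $116,028 × 0.0223 = $2,587.4244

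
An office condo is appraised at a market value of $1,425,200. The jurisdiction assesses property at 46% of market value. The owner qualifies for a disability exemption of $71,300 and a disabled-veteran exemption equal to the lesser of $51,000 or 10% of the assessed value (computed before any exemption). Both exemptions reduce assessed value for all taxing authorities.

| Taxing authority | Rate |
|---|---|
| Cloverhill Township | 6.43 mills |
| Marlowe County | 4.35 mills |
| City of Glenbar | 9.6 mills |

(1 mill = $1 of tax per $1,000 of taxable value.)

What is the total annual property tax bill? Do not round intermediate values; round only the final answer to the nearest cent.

$10,868.49

Assessed value = $1,425,200 × 0.46 = $655,592
Disabled-veteran exemption = min($51,000, 10% × $655,592) = min($51,000, $65,559.2) = $51,000 (dollar cap binds)
Taxable value = $655,592 − $71,300 − $51,000 = $533,292
Cloverhill Township: $533,292 × 0.00643 = $3,429.06756
Marlowe County: $533,292 × 0.00435 = $2,319.8202
City of Glenbar: $533,292 × 0.0096 = $5,119.6032
Total = $10,868.49096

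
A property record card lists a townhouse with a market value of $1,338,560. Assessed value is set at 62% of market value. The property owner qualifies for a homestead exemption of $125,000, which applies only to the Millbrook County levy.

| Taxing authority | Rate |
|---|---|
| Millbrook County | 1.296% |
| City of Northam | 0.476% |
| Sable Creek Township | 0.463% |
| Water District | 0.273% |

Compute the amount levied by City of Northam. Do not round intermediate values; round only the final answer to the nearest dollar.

Assessed value = $1,338,560 × 0.62 = $829,907.2
City of Northam taxable value = $829,907.2 (exemption does not apply)
City of Northam levy = $829,907.2 × 0.00476 = $3,950.358272

$3,950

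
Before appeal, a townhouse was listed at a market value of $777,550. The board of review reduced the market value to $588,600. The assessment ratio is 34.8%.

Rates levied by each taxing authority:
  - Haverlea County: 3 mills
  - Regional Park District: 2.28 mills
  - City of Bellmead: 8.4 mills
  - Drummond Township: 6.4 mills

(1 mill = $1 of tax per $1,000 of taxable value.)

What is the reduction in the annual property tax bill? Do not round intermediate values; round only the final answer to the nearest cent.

Old assessed value = $777,550 × 0.348 = $270,587.4
New assessed value = $588,600 × 0.348 = $204,832.8
Combined rate = 0.003 + 0.00228 + 0.0084 + 0.0064 = 0.02008
Old tax = $270,587.4 × 0.02008 = $5,433.394992
New tax = $204,832.8 × 0.02008 = $4,113.042624
Reduction = $5,433.394992 − $4,113.042624 = $1,320.352368

$1,320.35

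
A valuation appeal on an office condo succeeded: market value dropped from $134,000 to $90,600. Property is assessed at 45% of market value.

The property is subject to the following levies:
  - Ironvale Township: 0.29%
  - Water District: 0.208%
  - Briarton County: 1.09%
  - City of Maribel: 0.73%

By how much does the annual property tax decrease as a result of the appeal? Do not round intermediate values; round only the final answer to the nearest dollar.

$453

Old assessed value = $134,000 × 0.45 = $60,300
New assessed value = $90,600 × 0.45 = $40,770
Combined rate = 0.0029 + 0.00208 + 0.0109 + 0.0073 = 0.02318
Old tax = $60,300 × 0.02318 = $1,397.754
New tax = $40,770 × 0.02318 = $945.0486
Reduction = $1,397.754 − $945.0486 = $452.7054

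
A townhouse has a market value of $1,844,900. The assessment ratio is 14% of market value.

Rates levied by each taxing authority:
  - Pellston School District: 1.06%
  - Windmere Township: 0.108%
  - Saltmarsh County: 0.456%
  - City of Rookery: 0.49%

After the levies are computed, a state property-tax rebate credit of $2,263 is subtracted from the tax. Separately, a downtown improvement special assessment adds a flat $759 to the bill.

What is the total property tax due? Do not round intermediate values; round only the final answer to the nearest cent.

Assessed value = $1,844,900 × 0.14 = $258,286
Pellston School District: $258,286 × 0.0106 = $2,737.8316
Windmere Township: $258,286 × 0.00108 = $278.94888
Saltmarsh County: $258,286 × 0.00456 = $1,177.78416
City of Rookery: $258,286 × 0.0049 = $1,265.6014
Levies subtotal = $5,460.16604
After credit = $5,460.16604 − $2,263 = $3,197.16604
Total = $3,197.16604 + $759 = $3,956.16604

$3,956.17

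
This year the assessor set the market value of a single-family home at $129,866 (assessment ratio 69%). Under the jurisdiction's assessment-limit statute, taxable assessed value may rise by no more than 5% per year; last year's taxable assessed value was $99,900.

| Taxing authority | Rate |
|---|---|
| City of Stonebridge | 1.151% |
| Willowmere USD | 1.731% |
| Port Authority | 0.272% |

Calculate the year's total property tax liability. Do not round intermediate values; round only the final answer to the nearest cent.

Uncapped assessed value = $129,866 × 0.69 = $89,607.54
Cap limit = $99,900 × 1.05 = $104,895
Taxable assessed value = min($89,607.54, $104,895) = $89,607.54 (cap does not bind)
City of Stonebridge: $89,607.54 × 0.01151 = $1,031.3827854
Willowmere USD: $89,607.54 × 0.01731 = $1,551.1065174
Port Authority: $89,607.54 × 0.00272 = $243.7325088
Total = $2,826.2218116

$2,826.22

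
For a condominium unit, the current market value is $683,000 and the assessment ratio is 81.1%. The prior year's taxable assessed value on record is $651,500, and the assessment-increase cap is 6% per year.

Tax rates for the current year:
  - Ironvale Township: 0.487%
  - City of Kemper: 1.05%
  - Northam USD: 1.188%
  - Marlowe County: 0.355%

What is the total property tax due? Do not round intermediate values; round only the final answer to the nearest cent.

$17,060.52

Uncapped assessed value = $683,000 × 0.811 = $553,913
Cap limit = $651,500 × 1.06 = $690,590
Taxable assessed value = min($553,913, $690,590) = $553,913 (cap does not bind)
Ironvale Township: $553,913 × 0.00487 = $2,697.55631
City of Kemper: $553,913 × 0.0105 = $5,816.0865
Northam USD: $553,913 × 0.01188 = $6,580.48644
Marlowe County: $553,913 × 0.00355 = $1,966.39115
Total = $17,060.5204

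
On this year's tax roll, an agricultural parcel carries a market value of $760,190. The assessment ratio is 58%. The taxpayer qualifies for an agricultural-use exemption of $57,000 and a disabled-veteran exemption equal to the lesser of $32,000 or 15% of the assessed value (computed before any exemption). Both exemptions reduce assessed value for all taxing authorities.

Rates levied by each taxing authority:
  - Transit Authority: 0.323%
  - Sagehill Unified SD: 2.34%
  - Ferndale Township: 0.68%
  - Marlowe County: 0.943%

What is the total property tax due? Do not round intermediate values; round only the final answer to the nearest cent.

Assessed value = $760,190 × 0.58 = $440,910.2
Disabled-veteran exemption = min($32,000, 15% × $440,910.2) = min($32,000, $66,136.53) = $32,000 (dollar cap binds)
Taxable value = $440,910.2 − $57,000 − $32,000 = $351,910.2
Transit Authority: $351,910.2 × 0.00323 = $1,136.669946
Sagehill Unified SD: $351,910.2 × 0.0234 = $8,234.69868
Ferndale Township: $351,910.2 × 0.0068 = $2,392.98936
Marlowe County: $351,910.2 × 0.00943 = $3,318.513186
Total = $15,082.871172

$15,082.87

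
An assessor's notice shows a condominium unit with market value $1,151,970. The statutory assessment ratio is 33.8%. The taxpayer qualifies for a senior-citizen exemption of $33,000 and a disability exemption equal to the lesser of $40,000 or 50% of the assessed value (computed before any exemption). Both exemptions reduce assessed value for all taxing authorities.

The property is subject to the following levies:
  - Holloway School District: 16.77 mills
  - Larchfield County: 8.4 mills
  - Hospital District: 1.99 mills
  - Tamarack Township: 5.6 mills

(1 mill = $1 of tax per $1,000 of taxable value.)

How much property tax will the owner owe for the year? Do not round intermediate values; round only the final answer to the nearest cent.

Assessed value = $1,151,970 × 0.338 = $389,365.86
Disability exemption = min($40,000, 50% × $389,365.86) = min($40,000, $194,682.93) = $40,000 (dollar cap binds)
Taxable value = $389,365.86 − $33,000 − $40,000 = $316,365.86
Holloway School District: $316,365.86 × 0.01677 = $5,305.4554722
Larchfield County: $316,365.86 × 0.0084 = $2,657.473224
Hospital District: $316,365.86 × 0.00199 = $629.5680614
Tamarack Township: $316,365.86 × 0.0056 = $1,771.648816
Total = $10,364.1455736

$10,364.15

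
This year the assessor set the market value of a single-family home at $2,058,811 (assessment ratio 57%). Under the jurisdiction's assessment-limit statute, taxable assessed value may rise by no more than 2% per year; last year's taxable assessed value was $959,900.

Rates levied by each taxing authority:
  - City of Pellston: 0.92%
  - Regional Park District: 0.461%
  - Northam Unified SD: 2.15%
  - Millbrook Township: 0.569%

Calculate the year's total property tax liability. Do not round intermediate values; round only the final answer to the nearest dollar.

$40,143

Uncapped assessed value = $2,058,811 × 0.57 = $1,173,522.27
Cap limit = $959,900 × 1.02 = $979,098
Taxable assessed value = min($1,173,522.27, $979,098) = $979,098 (cap binds)
City of Pellston: $979,098 × 0.0092 = $9,007.7016
Regional Park District: $979,098 × 0.00461 = $4,513.64178
Northam Unified SD: $979,098 × 0.0215 = $21,050.607
Millbrook Township: $979,098 × 0.00569 = $5,571.06762
Total = $40,143.018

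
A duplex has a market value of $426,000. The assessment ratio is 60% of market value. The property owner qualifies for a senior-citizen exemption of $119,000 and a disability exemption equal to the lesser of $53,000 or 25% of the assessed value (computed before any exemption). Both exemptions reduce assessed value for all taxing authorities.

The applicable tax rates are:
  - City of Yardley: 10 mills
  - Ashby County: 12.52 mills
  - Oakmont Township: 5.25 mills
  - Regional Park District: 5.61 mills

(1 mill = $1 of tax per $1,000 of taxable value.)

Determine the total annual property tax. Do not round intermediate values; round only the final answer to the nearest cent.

Assessed value = $426,000 × 0.6 = $255,600
Disability exemption = min($53,000, 25% × $255,600) = min($53,000, $63,900) = $53,000 (dollar cap binds)
Taxable value = $255,600 − $119,000 − $53,000 = $83,600
City of Yardley: $83,600 × 0.01 = $836
Ashby County: $83,600 × 0.01252 = $1,046.672
Oakmont Township: $83,600 × 0.00525 = $438.9
Regional Park District: $83,600 × 0.00561 = $468.996
Total = $2,790.568

$2,790.57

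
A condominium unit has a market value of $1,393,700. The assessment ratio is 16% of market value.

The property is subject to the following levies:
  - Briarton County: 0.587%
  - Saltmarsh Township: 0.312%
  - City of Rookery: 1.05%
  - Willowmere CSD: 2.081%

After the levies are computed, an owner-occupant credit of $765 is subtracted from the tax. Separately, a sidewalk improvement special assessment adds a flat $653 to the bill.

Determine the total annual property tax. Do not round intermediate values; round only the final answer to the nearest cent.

Assessed value = $1,393,700 × 0.16 = $222,992
Briarton County: $222,992 × 0.00587 = $1,308.96304
Saltmarsh Township: $222,992 × 0.00312 = $695.73504
City of Rookery: $222,992 × 0.0105 = $2,341.416
Willowmere CSD: $222,992 × 0.02081 = $4,640.46352
Levies subtotal = $8,986.5776
After credit = $8,986.5776 − $765 = $8,221.5776
Total = $8,221.5776 + $653 = $8,874.5776

$8,874.58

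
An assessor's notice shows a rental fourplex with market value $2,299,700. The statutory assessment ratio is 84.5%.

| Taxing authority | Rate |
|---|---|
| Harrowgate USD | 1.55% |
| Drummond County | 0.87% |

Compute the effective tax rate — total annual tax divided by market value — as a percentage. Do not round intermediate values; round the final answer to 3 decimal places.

2.045%

Assessed value = $2,299,700 × 0.845 = $1,943,246.5
Harrowgate USD: $1,943,246.5 × 0.0155 = $30,120.32075
Drummond County: $1,943,246.5 × 0.0087 = $16,906.24455
Total tax = $47,026.5653
Effective rate = $47,026.5653 ÷ $2,299,700 = 2.045% of market value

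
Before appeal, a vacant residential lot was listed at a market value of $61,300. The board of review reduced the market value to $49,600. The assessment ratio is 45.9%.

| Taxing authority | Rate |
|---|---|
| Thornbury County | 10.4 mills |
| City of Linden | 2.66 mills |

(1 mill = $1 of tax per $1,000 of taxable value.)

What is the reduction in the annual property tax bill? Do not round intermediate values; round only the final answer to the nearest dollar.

$70

Old assessed value = $61,300 × 0.459 = $28,136.7
New assessed value = $49,600 × 0.459 = $22,766.4
Combined rate = 0.0104 + 0.00266 = 0.01306
Old tax = $28,136.7 × 0.01306 = $367.465302
New tax = $22,766.4 × 0.01306 = $297.329184
Reduction = $367.465302 − $297.329184 = $70.136118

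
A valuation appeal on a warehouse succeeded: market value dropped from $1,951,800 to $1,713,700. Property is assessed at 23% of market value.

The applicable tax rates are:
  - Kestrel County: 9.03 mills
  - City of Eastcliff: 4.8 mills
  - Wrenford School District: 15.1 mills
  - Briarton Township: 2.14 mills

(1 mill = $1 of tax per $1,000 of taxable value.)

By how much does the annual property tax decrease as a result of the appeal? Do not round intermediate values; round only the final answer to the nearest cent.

$1,701.49

Old assessed value = $1,951,800 × 0.23 = $448,914
New assessed value = $1,713,700 × 0.23 = $394,151
Combined rate = 0.00903 + 0.0048 + 0.0151 + 0.00214 = 0.03107
Old tax = $448,914 × 0.03107 = $13,947.75798
New tax = $394,151 × 0.03107 = $12,246.27157
Reduction = $13,947.75798 − $12,246.27157 = $1,701.48641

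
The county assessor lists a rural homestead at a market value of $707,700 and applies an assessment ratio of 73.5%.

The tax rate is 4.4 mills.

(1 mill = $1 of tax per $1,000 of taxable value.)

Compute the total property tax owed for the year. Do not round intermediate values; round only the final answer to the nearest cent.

Assessed value = $707,700 × 0.735 = $520,159.5
Tax = $520,159.5 × 0.0044 = $2,288.7018

$2,288.70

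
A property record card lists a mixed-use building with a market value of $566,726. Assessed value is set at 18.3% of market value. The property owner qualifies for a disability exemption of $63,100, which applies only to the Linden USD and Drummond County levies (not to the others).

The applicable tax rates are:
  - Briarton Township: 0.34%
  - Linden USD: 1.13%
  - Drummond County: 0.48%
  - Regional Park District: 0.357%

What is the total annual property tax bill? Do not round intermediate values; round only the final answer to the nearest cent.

$1,376.70

Assessed value = $566,726 × 0.183 = $103,710.858
Briarton Township: $103,710.858 × 0.0034 = $352.6169172
Linden USD: ($103,710.858 − $63,100) × 0.0113 = $40,610.858 × 0.0113 = $458.9026954
Drummond County: ($103,710.858 − $63,100) × 0.0048 = $40,610.858 × 0.0048 = $194.9321184
Regional Park District: $103,710.858 × 0.00357 = $370.24776306
Total = $1,376.69949406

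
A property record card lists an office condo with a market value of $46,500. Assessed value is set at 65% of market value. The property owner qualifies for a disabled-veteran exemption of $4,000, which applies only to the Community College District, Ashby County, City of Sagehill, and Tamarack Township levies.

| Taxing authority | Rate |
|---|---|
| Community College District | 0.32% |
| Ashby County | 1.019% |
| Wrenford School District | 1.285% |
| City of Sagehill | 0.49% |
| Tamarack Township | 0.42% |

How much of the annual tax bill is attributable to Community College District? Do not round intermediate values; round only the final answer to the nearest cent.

Assessed value = $46,500 × 0.65 = $30,225
Community College District taxable value = $30,225 − $4,000 = $26,225
Community College District levy = $26,225 × 0.0032 = $83.92

$83.92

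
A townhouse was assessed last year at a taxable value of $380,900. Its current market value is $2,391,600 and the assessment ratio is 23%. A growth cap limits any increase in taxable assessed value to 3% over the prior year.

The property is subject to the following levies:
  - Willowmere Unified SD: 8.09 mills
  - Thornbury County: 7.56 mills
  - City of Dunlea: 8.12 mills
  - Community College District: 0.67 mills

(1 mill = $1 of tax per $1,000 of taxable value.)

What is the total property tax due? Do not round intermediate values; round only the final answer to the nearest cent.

$9,588.47

Uncapped assessed value = $2,391,600 × 0.23 = $550,068
Cap limit = $380,900 × 1.03 = $392,327
Taxable assessed value = min($550,068, $392,327) = $392,327 (cap binds)
Willowmere Unified SD: $392,327 × 0.00809 = $3,173.92543
Thornbury County: $392,327 × 0.00756 = $2,965.99212
City of Dunlea: $392,327 × 0.00812 = $3,185.69524
Community College District: $392,327 × 0.00067 = $262.85909
Total = $9,588.47188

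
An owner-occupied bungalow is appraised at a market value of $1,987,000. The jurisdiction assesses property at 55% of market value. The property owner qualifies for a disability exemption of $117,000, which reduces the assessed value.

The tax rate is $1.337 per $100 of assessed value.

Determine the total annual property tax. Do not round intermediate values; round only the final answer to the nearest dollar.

Assessed value = $1,987,000 × 0.55 = $1,092,850
Taxable value = $1,092,850 − $117,000 = $975,850
Tax = $975,850 × 0.01337 = $13,047.1145

$13,047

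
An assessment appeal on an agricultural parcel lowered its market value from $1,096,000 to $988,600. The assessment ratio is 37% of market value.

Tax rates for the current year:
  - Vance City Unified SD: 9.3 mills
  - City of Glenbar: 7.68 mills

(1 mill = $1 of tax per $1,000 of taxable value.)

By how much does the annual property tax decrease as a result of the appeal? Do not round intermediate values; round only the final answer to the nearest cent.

Old assessed value = $1,096,000 × 0.37 = $405,520
New assessed value = $988,600 × 0.37 = $365,782
Combined rate = 0.0093 + 0.00768 = 0.01698
Old tax = $405,520 × 0.01698 = $6,885.7296
New tax = $365,782 × 0.01698 = $6,210.97836
Reduction = $6,885.7296 − $6,210.97836 = $674.75124

$674.75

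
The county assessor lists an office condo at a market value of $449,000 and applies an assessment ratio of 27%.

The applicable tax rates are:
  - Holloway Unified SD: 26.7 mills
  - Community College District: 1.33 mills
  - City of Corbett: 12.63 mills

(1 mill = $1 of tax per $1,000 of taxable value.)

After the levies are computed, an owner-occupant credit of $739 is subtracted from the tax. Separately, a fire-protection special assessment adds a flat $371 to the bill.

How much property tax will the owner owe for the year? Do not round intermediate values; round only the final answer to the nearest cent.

$4,561.21

Assessed value = $449,000 × 0.27 = $121,230
Holloway Unified SD: $121,230 × 0.0267 = $3,236.841
Community College District: $121,230 × 0.00133 = $161.2359
City of Corbett: $121,230 × 0.01263 = $1,531.1349
Levies subtotal = $4,929.2118
After credit = $4,929.2118 − $739 = $4,190.2118
Total = $4,190.2118 + $371 = $4,561.2118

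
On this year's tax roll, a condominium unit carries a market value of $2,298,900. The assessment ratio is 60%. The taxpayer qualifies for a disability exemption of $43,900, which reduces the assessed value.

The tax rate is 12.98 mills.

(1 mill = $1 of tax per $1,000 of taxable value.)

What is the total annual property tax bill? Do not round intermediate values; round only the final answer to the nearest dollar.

$17,334

Assessed value = $2,298,900 × 0.6 = $1,379,340
Taxable value = $1,379,340 − $43,900 = $1,335,440
Tax = $1,335,440 × 0.01298 = $17,334.0112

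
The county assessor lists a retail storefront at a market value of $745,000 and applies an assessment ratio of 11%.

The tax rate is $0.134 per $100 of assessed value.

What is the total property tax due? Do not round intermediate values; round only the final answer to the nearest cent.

$109.81

Assessed value = $745,000 × 0.11 = $81,950
Tax = $81,950 × 0.00134 = $109.813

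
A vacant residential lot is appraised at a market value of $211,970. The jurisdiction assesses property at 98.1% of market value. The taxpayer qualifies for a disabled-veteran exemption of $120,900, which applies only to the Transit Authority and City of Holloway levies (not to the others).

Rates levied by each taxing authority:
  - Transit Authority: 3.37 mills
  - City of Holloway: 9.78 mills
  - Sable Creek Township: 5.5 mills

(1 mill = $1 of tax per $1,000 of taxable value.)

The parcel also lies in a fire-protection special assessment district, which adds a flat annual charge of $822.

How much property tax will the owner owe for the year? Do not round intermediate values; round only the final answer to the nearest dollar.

$3,110

Assessed value = $211,970 × 0.981 = $207,942.57
Transit Authority: ($207,942.57 − $120,900) × 0.00337 = $87,042.57 × 0.00337 = $293.3334609
City of Holloway: ($207,942.57 − $120,900) × 0.00978 = $87,042.57 × 0.00978 = $851.2763346
Sable Creek Township: $207,942.57 × 0.0055 = $1,143.684135
Levies subtotal = $2,288.2939305
Total = $2,288.2939305 + $822 = $3,110.2939305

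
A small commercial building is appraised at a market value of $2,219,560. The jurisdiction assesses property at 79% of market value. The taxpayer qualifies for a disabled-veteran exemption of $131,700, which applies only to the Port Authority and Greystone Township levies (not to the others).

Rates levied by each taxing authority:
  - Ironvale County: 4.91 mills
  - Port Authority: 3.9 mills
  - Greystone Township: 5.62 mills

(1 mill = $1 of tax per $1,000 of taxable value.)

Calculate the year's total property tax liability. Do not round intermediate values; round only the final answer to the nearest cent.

$24,048.53

Assessed value = $2,219,560 × 0.79 = $1,753,452.4
Ironvale County: $1,753,452.4 × 0.00491 = $8,609.451284
Port Authority: ($1,753,452.4 − $131,700) × 0.0039 = $1,621,752.4 × 0.0039 = $6,324.83436
Greystone Township: ($1,753,452.4 − $131,700) × 0.00562 = $1,621,752.4 × 0.00562 = $9,114.248488
Total = $24,048.534132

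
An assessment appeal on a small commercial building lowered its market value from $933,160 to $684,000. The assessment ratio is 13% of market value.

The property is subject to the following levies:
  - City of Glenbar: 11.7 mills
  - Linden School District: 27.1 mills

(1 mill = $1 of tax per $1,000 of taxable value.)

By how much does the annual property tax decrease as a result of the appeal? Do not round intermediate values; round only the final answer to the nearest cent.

$1,256.76

Old assessed value = $933,160 × 0.13 = $121,310.8
New assessed value = $684,000 × 0.13 = $88,920
Combined rate = 0.0117 + 0.0271 = 0.0388
Old tax = $121,310.8 × 0.0388 = $4,706.85904
New tax = $88,920 × 0.0388 = $3,450.096
Reduction = $4,706.85904 − $3,450.096 = $1,256.76304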